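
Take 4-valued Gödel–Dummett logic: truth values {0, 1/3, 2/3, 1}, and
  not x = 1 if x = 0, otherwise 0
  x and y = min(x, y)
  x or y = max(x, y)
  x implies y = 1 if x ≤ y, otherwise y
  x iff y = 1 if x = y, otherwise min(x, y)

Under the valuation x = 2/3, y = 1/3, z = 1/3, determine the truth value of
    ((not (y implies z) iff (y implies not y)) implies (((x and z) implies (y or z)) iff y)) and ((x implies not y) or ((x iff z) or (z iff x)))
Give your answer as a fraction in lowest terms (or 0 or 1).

y implies z = 1/3 implies 1/3 = 1
not (y implies z) = not 1 = 0
not y = not 1/3 = 0
y implies not y = 1/3 implies 0 = 0
not (y implies z) iff (y implies not y) = 0 iff 0 = 1
x and z = 2/3 and 1/3 = 1/3
y or z = 1/3 or 1/3 = 1/3
(x and z) implies (y or z) = 1/3 implies 1/3 = 1
((x and z) implies (y or z)) iff y = 1 iff 1/3 = 1/3
(not (y implies z) iff (y implies not y)) implies (((x and z) implies (y or z)) iff y) = 1 implies 1/3 = 1/3
not y = not 1/3 = 0
x implies not y = 2/3 implies 0 = 0
x iff z = 2/3 iff 1/3 = 1/3
z iff x = 1/3 iff 2/3 = 1/3
(x iff z) or (z iff x) = 1/3 or 1/3 = 1/3
(x implies not y) or ((x iff z) or (z iff x)) = 0 or 1/3 = 1/3
((not (y implies z) iff (y implies not y)) implies (((x and z) implies (y or z)) iff y)) and ((x implies not y) or ((x iff z) or (z iff x))) = 1/3 and 1/3 = 1/3

1/3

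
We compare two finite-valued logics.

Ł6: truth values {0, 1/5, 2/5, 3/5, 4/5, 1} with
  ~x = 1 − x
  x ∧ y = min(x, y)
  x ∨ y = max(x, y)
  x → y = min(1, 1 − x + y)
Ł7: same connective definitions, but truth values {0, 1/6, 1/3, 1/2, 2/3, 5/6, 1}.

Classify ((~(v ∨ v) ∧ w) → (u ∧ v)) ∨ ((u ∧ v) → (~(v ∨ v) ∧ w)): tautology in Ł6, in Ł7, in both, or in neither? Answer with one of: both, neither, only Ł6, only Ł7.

In Ł6: every assignment gives 1 — tautology.
In Ł7: every assignment gives 1 — tautology.

both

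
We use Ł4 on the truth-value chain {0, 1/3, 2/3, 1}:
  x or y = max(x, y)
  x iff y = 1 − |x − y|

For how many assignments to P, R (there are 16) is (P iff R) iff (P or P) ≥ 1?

5

P = 0, R = 0 ↦ 0  <
P = 0, R = 1/3 ↦ 1/3  <
P = 0, R = 2/3 ↦ 2/3  <
P = 0, R = 1 ↦ 1  ≥
P = 1/3, R = 0 ↦ 2/3  <
P = 1/3, R = 1/3 ↦ 1/3  <
P = 1/3, R = 2/3 ↦ 2/3  <
P = 1/3, R = 1 ↦ 1  ≥
P = 2/3, R = 0 ↦ 2/3  <
P = 2/3, R = 1/3 ↦ 1  ≥
P = 2/3, R = 2/3 ↦ 2/3  <
P = 2/3, R = 1 ↦ 1  ≥
P = 1, R = 0 ↦ 0  <
P = 1, R = 1/3 ↦ 1/3  <
P = 1, R = 2/3 ↦ 2/3  <
P = 1, R = 1 ↦ 1  ≥
So 5 of the 16 assignments meet the threshold.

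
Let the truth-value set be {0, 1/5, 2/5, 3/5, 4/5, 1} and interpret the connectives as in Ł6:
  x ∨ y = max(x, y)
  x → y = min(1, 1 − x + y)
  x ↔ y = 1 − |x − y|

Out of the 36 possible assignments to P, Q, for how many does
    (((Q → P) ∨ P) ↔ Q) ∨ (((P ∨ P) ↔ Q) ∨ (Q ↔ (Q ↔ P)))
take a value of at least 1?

13

value 1: 13 assignments (counts)
value 4/5: 14 assignments
value 3/5: 5 assignments
value 2/5: 2 assignments
value 1/5: 1 assignment
value 0: 1 assignment
So 13 of the 36 assignments meet the threshold.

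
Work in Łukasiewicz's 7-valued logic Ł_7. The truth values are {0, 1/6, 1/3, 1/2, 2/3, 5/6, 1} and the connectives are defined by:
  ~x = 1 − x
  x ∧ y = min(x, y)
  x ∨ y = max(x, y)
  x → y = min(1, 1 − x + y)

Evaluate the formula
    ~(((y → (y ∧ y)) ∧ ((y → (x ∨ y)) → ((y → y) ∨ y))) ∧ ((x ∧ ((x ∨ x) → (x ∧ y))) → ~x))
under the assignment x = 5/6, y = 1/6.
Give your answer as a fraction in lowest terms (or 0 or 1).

1/6

y ∧ y = 1/6 ∧ 1/6 = 1/6
y → (y ∧ y) = 1/6 → 1/6 = 1
x ∨ y = 5/6 ∨ 1/6 = 5/6
y → (x ∨ y) = 1/6 → 5/6 = 1
y → y = 1/6 → 1/6 = 1
(y → y) ∨ y = 1 ∨ 1/6 = 1
(y → (x ∨ y)) → ((y → y) ∨ y) = 1 → 1 = 1
(y → (y ∧ y)) ∧ ((y → (x ∨ y)) → ((y → y) ∨ y)) = 1 ∧ 1 = 1
x ∨ x = 5/6 ∨ 5/6 = 5/6
x ∧ y = 5/6 ∧ 1/6 = 1/6
(x ∨ x) → (x ∧ y) = 5/6 → 1/6 = 1/3
x ∧ ((x ∨ x) → (x ∧ y)) = 5/6 ∧ 1/3 = 1/3
~x = ~5/6 = 1/6
(x ∧ ((x ∨ x) → (x ∧ y))) → ~x = 1/3 → 1/6 = 5/6
((y → (y ∧ y)) ∧ ((y → (x ∨ y)) → ((y → y) ∨ y))) ∧ ((x ∧ ((x ∨ x) → (x ∧ y))) → ~x) = 1 ∧ 5/6 = 5/6
~(((y → (y ∧ y)) ∧ ((y → (x ∨ y)) → ((y → y) ∨ y))) ∧ ((x ∧ ((x ∨ x) → (x ∧ y))) → ~x)) = ~5/6 = 1/6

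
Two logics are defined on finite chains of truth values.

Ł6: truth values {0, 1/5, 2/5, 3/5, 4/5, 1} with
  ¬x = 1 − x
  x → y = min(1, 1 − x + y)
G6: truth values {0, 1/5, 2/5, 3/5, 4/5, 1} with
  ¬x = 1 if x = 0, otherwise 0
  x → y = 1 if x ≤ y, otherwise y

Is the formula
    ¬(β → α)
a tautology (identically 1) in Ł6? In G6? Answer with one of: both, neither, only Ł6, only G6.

neither

In Ł6: at α = 0, β = 0 the value is 0 — not a tautology.
In G6: at α = 0, β = 0 the value is 0 — not a tautology.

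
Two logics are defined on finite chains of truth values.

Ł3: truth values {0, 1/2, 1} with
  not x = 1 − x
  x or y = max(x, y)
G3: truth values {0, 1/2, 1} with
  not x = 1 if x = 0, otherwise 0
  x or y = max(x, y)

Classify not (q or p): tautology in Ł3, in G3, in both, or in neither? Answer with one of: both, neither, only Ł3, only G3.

In Ł3: at p = 0, q = 1/2 the value is 1/2 — not a tautology.
In G3: at p = 0, q = 1/2 the value is 0 — not a tautology.

neither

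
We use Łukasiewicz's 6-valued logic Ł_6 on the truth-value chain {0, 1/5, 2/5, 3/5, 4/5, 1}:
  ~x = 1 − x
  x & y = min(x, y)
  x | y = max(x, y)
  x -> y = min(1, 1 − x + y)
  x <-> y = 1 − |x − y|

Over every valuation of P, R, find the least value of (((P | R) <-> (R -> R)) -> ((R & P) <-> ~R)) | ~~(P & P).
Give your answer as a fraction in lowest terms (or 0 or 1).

Take P = 2/5, R = 0:
P | R = 2/5 | 0 = 2/5
R -> R = 0 -> 0 = 1
(P | R) <-> (R -> R) = 2/5 <-> 1 = 2/5
R & P = 0 & 2/5 = 0
~R = ~0 = 1
(R & P) <-> ~R = 0 <-> 1 = 0
((P | R) <-> (R -> R)) -> ((R & P) <-> ~R) = 2/5 -> 0 = 3/5
P & P = 2/5 & 2/5 = 2/5
~(P & P) = ~2/5 = 3/5
~~(P & P) = ~3/5 = 2/5
(((P | R) <-> (R -> R)) -> ((R & P) <-> ~R)) | ~~(P & P) = 3/5 | 2/5 = 3/5
No assignment yields a value below 3/5, so this is the minimum.

3/5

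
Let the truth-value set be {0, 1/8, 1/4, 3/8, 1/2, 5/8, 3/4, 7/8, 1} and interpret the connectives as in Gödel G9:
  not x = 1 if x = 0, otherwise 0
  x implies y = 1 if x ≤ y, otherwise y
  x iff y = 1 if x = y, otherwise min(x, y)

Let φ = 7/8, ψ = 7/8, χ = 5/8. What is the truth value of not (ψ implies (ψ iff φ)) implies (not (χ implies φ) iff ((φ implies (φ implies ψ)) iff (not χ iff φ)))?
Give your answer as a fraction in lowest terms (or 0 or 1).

ψ iff φ = 7/8 iff 7/8 = 1
ψ implies (ψ iff φ) = 7/8 implies 1 = 1
not (ψ implies (ψ iff φ)) = not 1 = 0
χ implies φ = 5/8 implies 7/8 = 1
not (χ implies φ) = not 1 = 0
φ implies ψ = 7/8 implies 7/8 = 1
φ implies (φ implies ψ) = 7/8 implies 1 = 1
not χ = not 5/8 = 0
not χ iff φ = 0 iff 7/8 = 0
(φ implies (φ implies ψ)) iff (not χ iff φ) = 1 iff 0 = 0
not (χ implies φ) iff ((φ implies (φ implies ψ)) iff (not χ iff φ)) = 0 iff 0 = 1
not (ψ implies (ψ iff φ)) implies (not (χ implies φ) iff ((φ implies (φ implies ψ)) iff (not χ iff φ))) = 0 implies 1 = 1

1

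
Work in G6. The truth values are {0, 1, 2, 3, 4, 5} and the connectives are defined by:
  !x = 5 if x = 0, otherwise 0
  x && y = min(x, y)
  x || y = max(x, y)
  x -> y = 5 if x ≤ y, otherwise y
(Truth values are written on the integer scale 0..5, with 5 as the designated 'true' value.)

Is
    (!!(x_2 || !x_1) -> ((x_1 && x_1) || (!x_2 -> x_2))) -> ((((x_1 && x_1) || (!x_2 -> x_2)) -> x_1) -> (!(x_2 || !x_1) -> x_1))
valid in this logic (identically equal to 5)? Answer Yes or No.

Counterexample: take x_1 = 1, x_2 = 0.
!x_1 = !1 = 0
x_2 || !x_1 = 0 || 0 = 0
!(x_2 || !x_1) = !0 = 5
!!(x_2 || !x_1) = !5 = 0
x_1 && x_1 = 1 && 1 = 1
!x_2 = !0 = 5
!x_2 -> x_2 = 5 -> 0 = 0
(x_1 && x_1) || (!x_2 -> x_2) = 1 || 0 = 1
!!(x_2 || !x_1) -> ((x_1 && x_1) || (!x_2 -> x_2)) = 0 -> 1 = 5
x_1 && x_1 = 1 && 1 = 1
!x_2 = !0 = 5
!x_2 -> x_2 = 5 -> 0 = 0
(x_1 && x_1) || (!x_2 -> x_2) = 1 || 0 = 1
((x_1 && x_1) || (!x_2 -> x_2)) -> x_1 = 1 -> 1 = 5
!x_1 = !1 = 0
x_2 || !x_1 = 0 || 0 = 0
!(x_2 || !x_1) = !0 = 5
!(x_2 || !x_1) -> x_1 = 5 -> 1 = 1
(((x_1 && x_1) || (!x_2 -> x_2)) -> x_1) -> (!(x_2 || !x_1) -> x_1) = 5 -> 1 = 1
(!!(x_2 || !x_1) -> ((x_1 && x_1) || (!x_2 -> x_2))) -> ((((x_1 && x_1) || (!x_2 -> x_2)) -> x_1) -> (!(x_2 || !x_1) -> x_1)) = 5 -> 1 = 1
This gives 1 ≠ 5.

No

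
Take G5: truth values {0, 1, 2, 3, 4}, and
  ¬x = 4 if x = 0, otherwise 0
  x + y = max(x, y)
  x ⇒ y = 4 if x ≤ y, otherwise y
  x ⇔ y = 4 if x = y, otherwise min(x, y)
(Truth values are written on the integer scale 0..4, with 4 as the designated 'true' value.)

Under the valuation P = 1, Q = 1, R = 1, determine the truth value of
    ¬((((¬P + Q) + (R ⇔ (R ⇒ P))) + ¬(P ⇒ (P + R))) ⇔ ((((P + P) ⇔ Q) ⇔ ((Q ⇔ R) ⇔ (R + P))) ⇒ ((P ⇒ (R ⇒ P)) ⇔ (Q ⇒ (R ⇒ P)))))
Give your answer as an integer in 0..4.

0

¬P = ¬1 = 0
¬P + Q = 0 + 1 = 1
R ⇒ P = 1 ⇒ 1 = 4
R ⇔ (R ⇒ P) = 1 ⇔ 4 = 1
(¬P + Q) + (R ⇔ (R ⇒ P)) = 1 + 1 = 1
P + R = 1 + 1 = 1
P ⇒ (P + R) = 1 ⇒ 1 = 4
¬(P ⇒ (P + R)) = ¬4 = 0
((¬P + Q) + (R ⇔ (R ⇒ P))) + ¬(P ⇒ (P + R)) = 1 + 0 = 1
P + P = 1 + 1 = 1
(P + P) ⇔ Q = 1 ⇔ 1 = 4
Q ⇔ R = 1 ⇔ 1 = 4
R + P = 1 + 1 = 1
(Q ⇔ R) ⇔ (R + P) = 4 ⇔ 1 = 1
((P + P) ⇔ Q) ⇔ ((Q ⇔ R) ⇔ (R + P)) = 4 ⇔ 1 = 1
R ⇒ P = 1 ⇒ 1 = 4
P ⇒ (R ⇒ P) = 1 ⇒ 4 = 4
R ⇒ P = 1 ⇒ 1 = 4
Q ⇒ (R ⇒ P) = 1 ⇒ 4 = 4
(P ⇒ (R ⇒ P)) ⇔ (Q ⇒ (R ⇒ P)) = 4 ⇔ 4 = 4
(((P + P) ⇔ Q) ⇔ ((Q ⇔ R) ⇔ (R + P))) ⇒ ((P ⇒ (R ⇒ P)) ⇔ (Q ⇒ (R ⇒ P))) = 1 ⇒ 4 = 4
(((¬P + Q) + (R ⇔ (R ⇒ P))) + ¬(P ⇒ (P + R))) ⇔ ((((P + P) ⇔ Q) ⇔ ((Q ⇔ R) ⇔ (R + P))) ⇒ ((P ⇒ (R ⇒ P)) ⇔ (Q ⇒ (R ⇒ P)))) = 1 ⇔ 4 = 1
¬((((¬P + Q) + (R ⇔ (R ⇒ P))) + ¬(P ⇒ (P + R))) ⇔ ((((P + P) ⇔ Q) ⇔ ((Q ⇔ R) ⇔ (R + P))) ⇒ ((P ⇒ (R ⇒ P)) ⇔ (Q ⇒ (R ⇒ P))))) = ¬1 = 0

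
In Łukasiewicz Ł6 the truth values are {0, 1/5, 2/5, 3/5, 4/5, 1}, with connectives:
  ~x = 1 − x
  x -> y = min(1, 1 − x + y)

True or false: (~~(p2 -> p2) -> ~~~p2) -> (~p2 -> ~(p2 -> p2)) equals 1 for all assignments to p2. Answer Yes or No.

Counterexample: take p2 = 0.
p2 -> p2 = 0 -> 0 = 1
~(p2 -> p2) = ~1 = 0
~~(p2 -> p2) = ~0 = 1
~p2 = ~0 = 1
~~p2 = ~1 = 0
~~~p2 = ~0 = 1
~~(p2 -> p2) -> ~~~p2 = 1 -> 1 = 1
~p2 = ~0 = 1
p2 -> p2 = 0 -> 0 = 1
~(p2 -> p2) = ~1 = 0
~p2 -> ~(p2 -> p2) = 1 -> 0 = 0
(~~(p2 -> p2) -> ~~~p2) -> (~p2 -> ~(p2 -> p2)) = 1 -> 0 = 0
This gives 0 ≠ 1.

No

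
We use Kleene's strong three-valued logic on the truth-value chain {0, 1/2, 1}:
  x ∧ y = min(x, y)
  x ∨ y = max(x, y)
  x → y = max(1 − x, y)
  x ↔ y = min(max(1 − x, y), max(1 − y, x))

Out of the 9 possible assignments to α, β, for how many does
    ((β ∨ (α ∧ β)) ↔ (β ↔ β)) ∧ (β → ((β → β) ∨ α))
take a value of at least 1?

α = 0, β = 0 ↦ 0  <
α = 0, β = 1/2 ↦ 1/2  <
α = 0, β = 1 ↦ 1  ≥
α = 1/2, β = 0 ↦ 0  <
α = 1/2, β = 1/2 ↦ 1/2  <
α = 1/2, β = 1 ↦ 1  ≥
α = 1, β = 0 ↦ 0  <
α = 1, β = 1/2 ↦ 1/2  <
α = 1, β = 1 ↦ 1  ≥
So 3 of the 9 assignments meet the threshold.

3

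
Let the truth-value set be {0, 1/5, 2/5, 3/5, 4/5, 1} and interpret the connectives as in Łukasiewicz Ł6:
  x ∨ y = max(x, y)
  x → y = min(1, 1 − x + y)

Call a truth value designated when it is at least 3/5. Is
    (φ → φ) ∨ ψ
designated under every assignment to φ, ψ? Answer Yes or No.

Yes

At φ = 4/5, ψ = 1, for instance:
φ → φ = 4/5 → 4/5 = 1
(φ → φ) ∨ ψ = 1 ∨ 1 = 1
and checking the remaining 35 assignments likewise gives ≥ 3/5 in every case.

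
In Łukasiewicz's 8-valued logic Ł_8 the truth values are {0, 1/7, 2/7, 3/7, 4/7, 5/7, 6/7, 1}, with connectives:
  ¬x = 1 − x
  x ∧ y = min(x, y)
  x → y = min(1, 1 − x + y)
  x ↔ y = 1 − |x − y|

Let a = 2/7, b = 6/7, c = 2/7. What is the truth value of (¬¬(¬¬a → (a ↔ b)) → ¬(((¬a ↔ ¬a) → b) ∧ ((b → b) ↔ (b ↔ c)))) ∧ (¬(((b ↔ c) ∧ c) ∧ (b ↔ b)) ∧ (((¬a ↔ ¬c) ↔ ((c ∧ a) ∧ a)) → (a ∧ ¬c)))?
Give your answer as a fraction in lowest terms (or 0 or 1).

¬a = ¬2/7 = 5/7
¬¬a = ¬5/7 = 2/7
a ↔ b = 2/7 ↔ 6/7 = 3/7
¬¬a → (a ↔ b) = 2/7 → 3/7 = 1
¬(¬¬a → (a ↔ b)) = ¬1 = 0
¬¬(¬¬a → (a ↔ b)) = ¬0 = 1
¬a = ¬2/7 = 5/7
¬a = ¬2/7 = 5/7
¬a ↔ ¬a = 5/7 ↔ 5/7 = 1
(¬a ↔ ¬a) → b = 1 → 6/7 = 6/7
b → b = 6/7 → 6/7 = 1
b ↔ c = 6/7 ↔ 2/7 = 3/7
(b → b) ↔ (b ↔ c) = 1 ↔ 3/7 = 3/7
((¬a ↔ ¬a) → b) ∧ ((b → b) ↔ (b ↔ c)) = 6/7 ∧ 3/7 = 3/7
¬(((¬a ↔ ¬a) → b) ∧ ((b → b) ↔ (b ↔ c))) = ¬3/7 = 4/7
¬¬(¬¬a → (a ↔ b)) → ¬(((¬a ↔ ¬a) → b) ∧ ((b → b) ↔ (b ↔ c))) = 1 → 4/7 = 4/7
b ↔ c = 6/7 ↔ 2/7 = 3/7
(b ↔ c) ∧ c = 3/7 ∧ 2/7 = 2/7
b ↔ b = 6/7 ↔ 6/7 = 1
((b ↔ c) ∧ c) ∧ (b ↔ b) = 2/7 ∧ 1 = 2/7
¬(((b ↔ c) ∧ c) ∧ (b ↔ b)) = ¬2/7 = 5/7
¬a = ¬2/7 = 5/7
¬c = ¬2/7 = 5/7
¬a ↔ ¬c = 5/7 ↔ 5/7 = 1
c ∧ a = 2/7 ∧ 2/7 = 2/7
(c ∧ a) ∧ a = 2/7 ∧ 2/7 = 2/7
(¬a ↔ ¬c) ↔ ((c ∧ a) ∧ a) = 1 ↔ 2/7 = 2/7
¬c = ¬2/7 = 5/7
a ∧ ¬c = 2/7 ∧ 5/7 = 2/7
((¬a ↔ ¬c) ↔ ((c ∧ a) ∧ a)) → (a ∧ ¬c) = 2/7 → 2/7 = 1
¬(((b ↔ c) ∧ c) ∧ (b ↔ b)) ∧ (((¬a ↔ ¬c) ↔ ((c ∧ a) ∧ a)) → (a ∧ ¬c)) = 5/7 ∧ 1 = 5/7
(¬¬(¬¬a → (a ↔ b)) → ¬(((¬a ↔ ¬a) → b) ∧ ((b → b) ↔ (b ↔ c)))) ∧ (¬(((b ↔ c) ∧ c) ∧ (b ↔ b)) ∧ (((¬a ↔ ¬c) ↔ ((c ∧ a) ∧ a)) → (a ∧ ¬c))) = 4/7 ∧ 5/7 = 4/7

4/7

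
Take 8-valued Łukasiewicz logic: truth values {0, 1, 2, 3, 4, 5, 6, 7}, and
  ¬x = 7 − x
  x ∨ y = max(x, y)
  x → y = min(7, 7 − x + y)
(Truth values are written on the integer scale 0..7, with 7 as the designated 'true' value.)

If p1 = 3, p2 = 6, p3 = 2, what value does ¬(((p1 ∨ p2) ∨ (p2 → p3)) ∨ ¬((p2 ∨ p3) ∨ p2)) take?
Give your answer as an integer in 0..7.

1

p1 ∨ p2 = 3 ∨ 6 = 6
p2 → p3 = 6 → 2 = 3
(p1 ∨ p2) ∨ (p2 → p3) = 6 ∨ 3 = 6
p2 ∨ p3 = 6 ∨ 2 = 6
(p2 ∨ p3) ∨ p2 = 6 ∨ 6 = 6
¬((p2 ∨ p3) ∨ p2) = ¬6 = 1
((p1 ∨ p2) ∨ (p2 → p3)) ∨ ¬((p2 ∨ p3) ∨ p2) = 6 ∨ 1 = 6
¬(((p1 ∨ p2) ∨ (p2 → p3)) ∨ ¬((p2 ∨ p3) ∨ p2)) = ¬6 = 1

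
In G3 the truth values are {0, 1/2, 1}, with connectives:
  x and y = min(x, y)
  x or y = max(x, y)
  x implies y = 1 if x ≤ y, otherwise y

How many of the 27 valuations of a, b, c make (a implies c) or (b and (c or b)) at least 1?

value 1: 21 assignments (counts)
value 1/2: 4 assignments
value 0: 2 assignments
So 21 of the 27 assignments meet the threshold.

21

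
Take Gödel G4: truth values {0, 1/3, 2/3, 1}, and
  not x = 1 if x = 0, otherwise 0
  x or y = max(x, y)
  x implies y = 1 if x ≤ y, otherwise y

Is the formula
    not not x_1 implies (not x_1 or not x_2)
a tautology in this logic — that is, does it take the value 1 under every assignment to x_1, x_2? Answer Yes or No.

No

Counterexample: take x_1 = 1/3, x_2 = 1/3.
not x_1 = not 1/3 = 0
not not x_1 = not 0 = 1
not x_1 = not 1/3 = 0
not x_2 = not 1/3 = 0
not x_1 or not x_2 = 0 or 0 = 0
not not x_1 implies (not x_1 or not x_2) = 1 implies 0 = 0
This gives 0 ≠ 1.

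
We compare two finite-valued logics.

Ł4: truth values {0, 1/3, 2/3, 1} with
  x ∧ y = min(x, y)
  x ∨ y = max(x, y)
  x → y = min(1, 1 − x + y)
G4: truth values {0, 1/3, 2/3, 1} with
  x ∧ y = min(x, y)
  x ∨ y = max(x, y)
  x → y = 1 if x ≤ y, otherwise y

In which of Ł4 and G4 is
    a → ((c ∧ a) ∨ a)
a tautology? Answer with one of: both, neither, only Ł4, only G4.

In Ł4: every assignment gives 1 — tautology.
In G4: every assignment gives 1 — tautology.

both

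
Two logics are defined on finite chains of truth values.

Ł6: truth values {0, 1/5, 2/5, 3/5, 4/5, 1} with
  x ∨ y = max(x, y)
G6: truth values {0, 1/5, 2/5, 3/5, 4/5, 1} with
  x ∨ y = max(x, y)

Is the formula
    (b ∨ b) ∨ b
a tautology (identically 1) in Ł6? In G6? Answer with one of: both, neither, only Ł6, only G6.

In Ł6: at b = 0 the value is 0 — not a tautology.
In G6: at b = 0 the value is 0 — not a tautology.

neither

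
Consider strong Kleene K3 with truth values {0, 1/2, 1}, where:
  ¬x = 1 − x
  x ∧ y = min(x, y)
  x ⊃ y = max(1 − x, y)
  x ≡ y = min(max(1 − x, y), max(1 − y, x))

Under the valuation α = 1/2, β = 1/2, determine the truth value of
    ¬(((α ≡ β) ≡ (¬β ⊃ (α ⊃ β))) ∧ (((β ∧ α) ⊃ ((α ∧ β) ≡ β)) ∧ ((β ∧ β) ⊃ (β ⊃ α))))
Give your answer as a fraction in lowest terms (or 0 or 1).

α ≡ β = 1/2 ≡ 1/2 = 1/2
¬β = ¬1/2 = 1/2
α ⊃ β = 1/2 ⊃ 1/2 = 1/2
¬β ⊃ (α ⊃ β) = 1/2 ⊃ 1/2 = 1/2
(α ≡ β) ≡ (¬β ⊃ (α ⊃ β)) = 1/2 ≡ 1/2 = 1/2
β ∧ α = 1/2 ∧ 1/2 = 1/2
α ∧ β = 1/2 ∧ 1/2 = 1/2
(α ∧ β) ≡ β = 1/2 ≡ 1/2 = 1/2
(β ∧ α) ⊃ ((α ∧ β) ≡ β) = 1/2 ⊃ 1/2 = 1/2
β ∧ β = 1/2 ∧ 1/2 = 1/2
β ⊃ α = 1/2 ⊃ 1/2 = 1/2
(β ∧ β) ⊃ (β ⊃ α) = 1/2 ⊃ 1/2 = 1/2
((β ∧ α) ⊃ ((α ∧ β) ≡ β)) ∧ ((β ∧ β) ⊃ (β ⊃ α)) = 1/2 ∧ 1/2 = 1/2
((α ≡ β) ≡ (¬β ⊃ (α ⊃ β))) ∧ (((β ∧ α) ⊃ ((α ∧ β) ≡ β)) ∧ ((β ∧ β) ⊃ (β ⊃ α))) = 1/2 ∧ 1/2 = 1/2
¬(((α ≡ β) ≡ (¬β ⊃ (α ⊃ β))) ∧ (((β ∧ α) ⊃ ((α ∧ β) ≡ β)) ∧ ((β ∧ β) ⊃ (β ⊃ α)))) = ¬1/2 = 1/2

1/2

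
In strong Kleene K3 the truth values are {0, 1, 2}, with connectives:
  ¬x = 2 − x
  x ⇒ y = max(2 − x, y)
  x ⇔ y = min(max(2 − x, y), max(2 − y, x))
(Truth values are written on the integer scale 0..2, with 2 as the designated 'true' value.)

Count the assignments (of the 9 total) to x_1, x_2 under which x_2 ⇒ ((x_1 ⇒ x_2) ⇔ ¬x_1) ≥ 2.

5

x_1 = 0, x_2 = 0 ↦ 2  ≥
x_1 = 0, x_2 = 1 ↦ 2  ≥
x_1 = 0, x_2 = 2 ↦ 2  ≥
x_1 = 1, x_2 = 0 ↦ 2  ≥
x_1 = 1, x_2 = 1 ↦ 1  <
x_1 = 1, x_2 = 2 ↦ 1  <
x_1 = 2, x_2 = 0 ↦ 2  ≥
x_1 = 2, x_2 = 1 ↦ 1  <
x_1 = 2, x_2 = 2 ↦ 0  <
So 5 of the 9 assignments meet the threshold.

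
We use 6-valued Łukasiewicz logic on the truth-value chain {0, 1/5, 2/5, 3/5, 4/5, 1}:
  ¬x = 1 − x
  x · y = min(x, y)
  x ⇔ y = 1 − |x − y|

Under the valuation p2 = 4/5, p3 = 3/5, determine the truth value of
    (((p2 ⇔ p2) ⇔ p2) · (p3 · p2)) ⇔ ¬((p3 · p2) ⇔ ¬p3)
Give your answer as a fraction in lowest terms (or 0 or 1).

3/5

p2 ⇔ p2 = 4/5 ⇔ 4/5 = 1
(p2 ⇔ p2) ⇔ p2 = 1 ⇔ 4/5 = 4/5
p3 · p2 = 3/5 · 4/5 = 3/5
((p2 ⇔ p2) ⇔ p2) · (p3 · p2) = 4/5 · 3/5 = 3/5
p3 · p2 = 3/5 · 4/5 = 3/5
¬p3 = ¬3/5 = 2/5
(p3 · p2) ⇔ ¬p3 = 3/5 ⇔ 2/5 = 4/5
¬((p3 · p2) ⇔ ¬p3) = ¬4/5 = 1/5
(((p2 ⇔ p2) ⇔ p2) · (p3 · p2)) ⇔ ¬((p3 · p2) ⇔ ¬p3) = 3/5 ⇔ 1/5 = 3/5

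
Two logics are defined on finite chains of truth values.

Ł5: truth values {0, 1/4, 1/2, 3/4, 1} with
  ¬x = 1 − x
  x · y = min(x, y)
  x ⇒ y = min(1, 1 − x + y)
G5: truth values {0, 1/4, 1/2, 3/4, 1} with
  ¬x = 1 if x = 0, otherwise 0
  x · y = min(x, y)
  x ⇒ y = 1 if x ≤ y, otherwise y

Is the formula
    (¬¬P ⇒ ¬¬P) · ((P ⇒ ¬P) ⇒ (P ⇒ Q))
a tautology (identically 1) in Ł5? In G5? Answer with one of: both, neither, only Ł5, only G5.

only G5

In Ł5: at P = 1/4, Q = 0 the value is 3/4 — not a tautology.
In G5: every assignment gives 1 — tautology.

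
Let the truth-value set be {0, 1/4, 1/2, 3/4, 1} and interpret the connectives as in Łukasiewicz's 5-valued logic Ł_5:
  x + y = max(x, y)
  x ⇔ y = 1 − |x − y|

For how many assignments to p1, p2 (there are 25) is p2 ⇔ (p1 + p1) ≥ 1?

5

value 1: 5 assignments (counts)
value 3/4: 8 assignments
value 1/2: 6 assignments
value 1/4: 4 assignments
value 0: 2 assignments
So 5 of the 25 assignments meet the threshold.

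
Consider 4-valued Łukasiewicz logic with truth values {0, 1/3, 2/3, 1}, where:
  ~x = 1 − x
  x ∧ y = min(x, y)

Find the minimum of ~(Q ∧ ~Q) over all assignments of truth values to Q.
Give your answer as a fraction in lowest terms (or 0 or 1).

2/3

Take Q = 1/3:
~Q = ~1/3 = 2/3
Q ∧ ~Q = 1/3 ∧ 2/3 = 1/3
~(Q ∧ ~Q) = ~1/3 = 2/3
No assignment yields a value below 2/3, so this is the minimum.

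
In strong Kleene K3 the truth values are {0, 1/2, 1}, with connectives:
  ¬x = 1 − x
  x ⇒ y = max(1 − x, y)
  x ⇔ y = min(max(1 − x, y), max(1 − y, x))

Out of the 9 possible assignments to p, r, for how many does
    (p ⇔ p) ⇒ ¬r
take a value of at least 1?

3

p = 0, r = 0 ↦ 1  ≥
p = 0, r = 1/2 ↦ 1/2  <
p = 0, r = 1 ↦ 0  <
p = 1/2, r = 0 ↦ 1  ≥
p = 1/2, r = 1/2 ↦ 1/2  <
p = 1/2, r = 1 ↦ 1/2  <
p = 1, r = 0 ↦ 1  ≥
p = 1, r = 1/2 ↦ 1/2  <
p = 1, r = 1 ↦ 0  <
So 3 of the 9 assignments meet the threshold.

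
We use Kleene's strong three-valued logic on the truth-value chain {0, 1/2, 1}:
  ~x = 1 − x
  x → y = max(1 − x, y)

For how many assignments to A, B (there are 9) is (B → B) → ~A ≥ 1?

A = 0, B = 0 ↦ 1  ≥
A = 0, B = 1/2 ↦ 1  ≥
A = 0, B = 1 ↦ 1  ≥
A = 1/2, B = 0 ↦ 1/2  <
A = 1/2, B = 1/2 ↦ 1/2  <
A = 1/2, B = 1 ↦ 1/2  <
A = 1, B = 0 ↦ 0  <
A = 1, B = 1/2 ↦ 1/2  <
A = 1, B = 1 ↦ 0  <
So 3 of the 9 assignments meet the threshold.

3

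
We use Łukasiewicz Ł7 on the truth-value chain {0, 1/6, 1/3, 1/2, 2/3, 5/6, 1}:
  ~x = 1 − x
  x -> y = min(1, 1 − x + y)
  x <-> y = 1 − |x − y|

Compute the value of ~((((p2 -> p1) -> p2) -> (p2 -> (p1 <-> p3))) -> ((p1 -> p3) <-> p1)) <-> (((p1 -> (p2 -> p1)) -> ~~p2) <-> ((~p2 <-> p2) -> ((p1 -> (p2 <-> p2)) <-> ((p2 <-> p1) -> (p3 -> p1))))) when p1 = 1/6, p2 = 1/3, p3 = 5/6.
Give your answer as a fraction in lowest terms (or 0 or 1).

p2 -> p1 = 1/3 -> 1/6 = 5/6
(p2 -> p1) -> p2 = 5/6 -> 1/3 = 1/2
p1 <-> p3 = 1/6 <-> 5/6 = 1/3
p2 -> (p1 <-> p3) = 1/3 -> 1/3 = 1
((p2 -> p1) -> p2) -> (p2 -> (p1 <-> p3)) = 1/2 -> 1 = 1
p1 -> p3 = 1/6 -> 5/6 = 1
(p1 -> p3) <-> p1 = 1 <-> 1/6 = 1/6
(((p2 -> p1) -> p2) -> (p2 -> (p1 <-> p3))) -> ((p1 -> p3) <-> p1) = 1 -> 1/6 = 1/6
~((((p2 -> p1) -> p2) -> (p2 -> (p1 <-> p3))) -> ((p1 -> p3) <-> p1)) = ~1/6 = 5/6
p2 -> p1 = 1/3 -> 1/6 = 5/6
p1 -> (p2 -> p1) = 1/6 -> 5/6 = 1
~p2 = ~1/3 = 2/3
~~p2 = ~2/3 = 1/3
(p1 -> (p2 -> p1)) -> ~~p2 = 1 -> 1/3 = 1/3
~p2 = ~1/3 = 2/3
~p2 <-> p2 = 2/3 <-> 1/3 = 2/3
p2 <-> p2 = 1/3 <-> 1/3 = 1
p1 -> (p2 <-> p2) = 1/6 -> 1 = 1
p2 <-> p1 = 1/3 <-> 1/6 = 5/6
p3 -> p1 = 5/6 -> 1/6 = 1/3
(p2 <-> p1) -> (p3 -> p1) = 5/6 -> 1/3 = 1/2
(p1 -> (p2 <-> p2)) <-> ((p2 <-> p1) -> (p3 -> p1)) = 1 <-> 1/2 = 1/2
(~p2 <-> p2) -> ((p1 -> (p2 <-> p2)) <-> ((p2 <-> p1) -> (p3 -> p1))) = 2/3 -> 1/2 = 5/6
((p1 -> (p2 -> p1)) -> ~~p2) <-> ((~p2 <-> p2) -> ((p1 -> (p2 <-> p2)) <-> ((p2 <-> p1) -> (p3 -> p1)))) = 1/3 <-> 5/6 = 1/2
~((((p2 -> p1) -> p2) -> (p2 -> (p1 <-> p3))) -> ((p1 -> p3) <-> p1)) <-> (((p1 -> (p2 -> p1)) -> ~~p2) <-> ((~p2 <-> p2) -> ((p1 -> (p2 <-> p2)) <-> ((p2 <-> p1) -> (p3 -> p1))))) = 5/6 <-> 1/2 = 2/3

2/3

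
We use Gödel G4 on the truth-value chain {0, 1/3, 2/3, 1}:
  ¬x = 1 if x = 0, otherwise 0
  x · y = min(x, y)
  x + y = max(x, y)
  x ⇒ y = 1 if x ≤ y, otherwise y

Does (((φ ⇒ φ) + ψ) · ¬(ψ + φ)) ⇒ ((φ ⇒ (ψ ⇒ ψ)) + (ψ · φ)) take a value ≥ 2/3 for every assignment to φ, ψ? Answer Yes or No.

φ = 0, ψ = 0 ↦ 1
φ = 0, ψ = 1/3 ↦ 1
φ = 0, ψ = 2/3 ↦ 1
φ = 0, ψ = 1 ↦ 1
φ = 1/3, ψ = 0 ↦ 1
φ = 1/3, ψ = 1/3 ↦ 1
φ = 1/3, ψ = 2/3 ↦ 1
φ = 1/3, ψ = 1 ↦ 1
φ = 2/3, ψ = 0 ↦ 1
φ = 2/3, ψ = 1/3 ↦ 1
φ = 2/3, ψ = 2/3 ↦ 1
φ = 2/3, ψ = 1 ↦ 1
φ = 1, ψ = 0 ↦ 1
φ = 1, ψ = 1/3 ↦ 1
φ = 1, ψ = 2/3 ↦ 1
φ = 1, ψ = 1 ↦ 1
Every assignment gives a value ≥ 2/3.

Yes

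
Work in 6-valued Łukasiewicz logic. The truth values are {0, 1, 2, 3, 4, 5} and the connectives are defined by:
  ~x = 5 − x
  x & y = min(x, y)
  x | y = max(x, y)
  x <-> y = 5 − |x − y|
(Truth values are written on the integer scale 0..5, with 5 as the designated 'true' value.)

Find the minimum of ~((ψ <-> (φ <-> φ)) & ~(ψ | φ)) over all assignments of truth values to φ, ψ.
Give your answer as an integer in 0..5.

Take φ = 0, ψ = 2:
φ <-> φ = 0 <-> 0 = 5
ψ <-> (φ <-> φ) = 2 <-> 5 = 2
ψ | φ = 2 | 0 = 2
~(ψ | φ) = ~2 = 3
(ψ <-> (φ <-> φ)) & ~(ψ | φ) = 2 & 3 = 2
~((ψ <-> (φ <-> φ)) & ~(ψ | φ)) = ~2 = 3
No assignment yields a value below 3, so this is the minimum.

3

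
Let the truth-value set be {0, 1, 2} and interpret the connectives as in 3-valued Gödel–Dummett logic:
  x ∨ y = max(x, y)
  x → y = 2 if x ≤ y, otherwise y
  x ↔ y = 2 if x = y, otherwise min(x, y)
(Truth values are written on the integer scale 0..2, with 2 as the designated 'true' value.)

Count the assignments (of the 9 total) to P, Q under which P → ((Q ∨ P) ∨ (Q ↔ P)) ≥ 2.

P = 0, Q = 0 ↦ 2  ≥
P = 0, Q = 1 ↦ 2  ≥
P = 0, Q = 2 ↦ 2  ≥
P = 1, Q = 0 ↦ 2  ≥
P = 1, Q = 1 ↦ 2  ≥
P = 1, Q = 2 ↦ 2  ≥
P = 2, Q = 0 ↦ 2  ≥
P = 2, Q = 1 ↦ 2  ≥
P = 2, Q = 2 ↦ 2  ≥
So 9 of the 9 assignments meet the threshold.

9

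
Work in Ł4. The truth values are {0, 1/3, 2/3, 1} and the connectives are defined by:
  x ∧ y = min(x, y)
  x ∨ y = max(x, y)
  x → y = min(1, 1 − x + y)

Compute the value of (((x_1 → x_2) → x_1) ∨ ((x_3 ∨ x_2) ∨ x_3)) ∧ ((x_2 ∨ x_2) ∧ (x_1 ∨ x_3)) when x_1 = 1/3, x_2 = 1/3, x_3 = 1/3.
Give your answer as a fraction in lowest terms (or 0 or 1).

x_1 → x_2 = 1/3 → 1/3 = 1
(x_1 → x_2) → x_1 = 1 → 1/3 = 1/3
x_3 ∨ x_2 = 1/3 ∨ 1/3 = 1/3
(x_3 ∨ x_2) ∨ x_3 = 1/3 ∨ 1/3 = 1/3
((x_1 → x_2) → x_1) ∨ ((x_3 ∨ x_2) ∨ x_3) = 1/3 ∨ 1/3 = 1/3
x_2 ∨ x_2 = 1/3 ∨ 1/3 = 1/3
x_1 ∨ x_3 = 1/3 ∨ 1/3 = 1/3
(x_2 ∨ x_2) ∧ (x_1 ∨ x_3) = 1/3 ∧ 1/3 = 1/3
(((x_1 → x_2) → x_1) ∨ ((x_3 ∨ x_2) ∨ x_3)) ∧ ((x_2 ∨ x_2) ∧ (x_1 ∨ x_3)) = 1/3 ∧ 1/3 = 1/3

1/3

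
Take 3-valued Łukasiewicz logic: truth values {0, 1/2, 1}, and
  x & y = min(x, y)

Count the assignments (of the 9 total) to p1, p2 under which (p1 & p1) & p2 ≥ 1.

1

p1 = 0, p2 = 0 ↦ 0  <
p1 = 0, p2 = 1/2 ↦ 0  <
p1 = 0, p2 = 1 ↦ 0  <
p1 = 1/2, p2 = 0 ↦ 0  <
p1 = 1/2, p2 = 1/2 ↦ 1/2  <
p1 = 1/2, p2 = 1 ↦ 1/2  <
p1 = 1, p2 = 0 ↦ 0  <
p1 = 1, p2 = 1/2 ↦ 1/2  <
p1 = 1, p2 = 1 ↦ 1  ≥
So 1 of the 9 assignments meets the threshold.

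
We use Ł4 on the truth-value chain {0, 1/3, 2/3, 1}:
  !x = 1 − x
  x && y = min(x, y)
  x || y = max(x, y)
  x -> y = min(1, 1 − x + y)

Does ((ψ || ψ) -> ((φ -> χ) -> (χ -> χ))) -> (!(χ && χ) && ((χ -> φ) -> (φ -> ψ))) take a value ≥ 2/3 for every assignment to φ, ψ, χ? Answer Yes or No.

Counterexample: take φ = 0, ψ = 0, χ = 2/3.
ψ || ψ = 0 || 0 = 0
φ -> χ = 0 -> 2/3 = 1
χ -> χ = 2/3 -> 2/3 = 1
(φ -> χ) -> (χ -> χ) = 1 -> 1 = 1
(ψ || ψ) -> ((φ -> χ) -> (χ -> χ)) = 0 -> 1 = 1
χ && χ = 2/3 && 2/3 = 2/3
!(χ && χ) = !2/3 = 1/3
χ -> φ = 2/3 -> 0 = 1/3
φ -> ψ = 0 -> 0 = 1
(χ -> φ) -> (φ -> ψ) = 1/3 -> 1 = 1
!(χ && χ) && ((χ -> φ) -> (φ -> ψ)) = 1/3 && 1 = 1/3
((ψ || ψ) -> ((φ -> χ) -> (χ -> χ))) -> (!(χ && χ) && ((χ -> φ) -> (φ -> ψ))) = 1 -> 1/3 = 1/3
This gives 1/3, which is below 2/3.

No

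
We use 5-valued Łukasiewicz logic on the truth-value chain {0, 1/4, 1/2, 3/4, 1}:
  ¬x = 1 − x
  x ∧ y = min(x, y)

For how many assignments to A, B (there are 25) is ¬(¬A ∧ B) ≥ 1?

9

value 1: 9 assignments (counts)
value 3/4: 7 assignments
value 1/2: 5 assignments
value 1/4: 3 assignments
value 0: 1 assignment
So 9 of the 25 assignments meet the threshold.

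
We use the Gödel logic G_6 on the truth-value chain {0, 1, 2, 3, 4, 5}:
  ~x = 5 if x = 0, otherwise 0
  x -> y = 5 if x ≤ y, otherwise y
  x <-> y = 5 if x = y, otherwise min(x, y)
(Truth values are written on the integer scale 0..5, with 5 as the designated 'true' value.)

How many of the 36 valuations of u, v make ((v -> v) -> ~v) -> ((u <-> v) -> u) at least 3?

35

value 5: 35 assignments (counts)
value 0: 1 assignment
So 35 of the 36 assignments meet the threshold.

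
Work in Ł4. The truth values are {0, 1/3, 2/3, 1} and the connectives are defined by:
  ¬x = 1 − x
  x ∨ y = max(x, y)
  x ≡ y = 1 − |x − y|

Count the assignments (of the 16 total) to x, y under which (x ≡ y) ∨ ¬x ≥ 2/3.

13

x = 0, y = 0 ↦ 1  ≥
x = 0, y = 1/3 ↦ 1  ≥
x = 0, y = 2/3 ↦ 1  ≥
x = 0, y = 1 ↦ 1  ≥
x = 1/3, y = 0 ↦ 2/3  ≥
x = 1/3, y = 1/3 ↦ 1  ≥
x = 1/3, y = 2/3 ↦ 2/3  ≥
x = 1/3, y = 1 ↦ 2/3  ≥
x = 2/3, y = 0 ↦ 1/3  <
x = 2/3, y = 1/3 ↦ 2/3  ≥
x = 2/3, y = 2/3 ↦ 1  ≥
x = 2/3, y = 1 ↦ 2/3  ≥
x = 1, y = 0 ↦ 0  <
x = 1, y = 1/3 ↦ 1/3  <
x = 1, y = 2/3 ↦ 2/3  ≥
x = 1, y = 1 ↦ 1  ≥
So 13 of the 16 assignments meet the threshold.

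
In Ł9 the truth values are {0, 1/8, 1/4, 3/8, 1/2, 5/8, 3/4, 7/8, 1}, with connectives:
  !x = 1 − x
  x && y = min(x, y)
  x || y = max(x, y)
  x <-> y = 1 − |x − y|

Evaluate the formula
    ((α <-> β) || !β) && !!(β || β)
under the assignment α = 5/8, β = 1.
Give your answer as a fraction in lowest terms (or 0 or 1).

5/8

α <-> β = 5/8 <-> 1 = 5/8
!β = !1 = 0
(α <-> β) || !β = 5/8 || 0 = 5/8
β || β = 1 || 1 = 1
!(β || β) = !1 = 0
!!(β || β) = !0 = 1
((α <-> β) || !β) && !!(β || β) = 5/8 && 1 = 5/8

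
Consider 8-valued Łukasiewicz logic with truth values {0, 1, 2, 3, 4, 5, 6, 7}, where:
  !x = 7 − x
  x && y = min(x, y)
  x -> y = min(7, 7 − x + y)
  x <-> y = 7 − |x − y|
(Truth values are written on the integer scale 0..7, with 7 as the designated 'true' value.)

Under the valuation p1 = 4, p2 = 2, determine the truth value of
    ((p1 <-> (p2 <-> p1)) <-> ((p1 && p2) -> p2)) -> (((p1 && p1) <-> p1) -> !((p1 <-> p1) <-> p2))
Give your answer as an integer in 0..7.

6

p2 <-> p1 = 2 <-> 4 = 5
p1 <-> (p2 <-> p1) = 4 <-> 5 = 6
p1 && p2 = 4 && 2 = 2
(p1 && p2) -> p2 = 2 -> 2 = 7
(p1 <-> (p2 <-> p1)) <-> ((p1 && p2) -> p2) = 6 <-> 7 = 6
p1 && p1 = 4 && 4 = 4
(p1 && p1) <-> p1 = 4 <-> 4 = 7
p1 <-> p1 = 4 <-> 4 = 7
(p1 <-> p1) <-> p2 = 7 <-> 2 = 2
!((p1 <-> p1) <-> p2) = !2 = 5
((p1 && p1) <-> p1) -> !((p1 <-> p1) <-> p2) = 7 -> 5 = 5
((p1 <-> (p2 <-> p1)) <-> ((p1 && p2) -> p2)) -> (((p1 && p1) <-> p1) -> !((p1 <-> p1) <-> p2)) = 6 -> 5 = 6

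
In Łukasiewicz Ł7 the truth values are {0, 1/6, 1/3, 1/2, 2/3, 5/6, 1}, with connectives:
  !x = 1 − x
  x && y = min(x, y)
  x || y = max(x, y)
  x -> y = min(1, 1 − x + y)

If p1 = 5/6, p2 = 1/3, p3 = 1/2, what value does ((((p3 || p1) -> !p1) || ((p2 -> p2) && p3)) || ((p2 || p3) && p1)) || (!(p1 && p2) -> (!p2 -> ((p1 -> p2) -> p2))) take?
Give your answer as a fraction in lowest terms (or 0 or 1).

1

p3 || p1 = 1/2 || 5/6 = 5/6
!p1 = !5/6 = 1/6
(p3 || p1) -> !p1 = 5/6 -> 1/6 = 1/3
p2 -> p2 = 1/3 -> 1/3 = 1
(p2 -> p2) && p3 = 1 && 1/2 = 1/2
((p3 || p1) -> !p1) || ((p2 -> p2) && p3) = 1/3 || 1/2 = 1/2
p2 || p3 = 1/3 || 1/2 = 1/2
(p2 || p3) && p1 = 1/2 && 5/6 = 1/2
(((p3 || p1) -> !p1) || ((p2 -> p2) && p3)) || ((p2 || p3) && p1) = 1/2 || 1/2 = 1/2
p1 && p2 = 5/6 && 1/3 = 1/3
!(p1 && p2) = !1/3 = 2/3
!p2 = !1/3 = 2/3
p1 -> p2 = 5/6 -> 1/3 = 1/2
(p1 -> p2) -> p2 = 1/2 -> 1/3 = 5/6
!p2 -> ((p1 -> p2) -> p2) = 2/3 -> 5/6 = 1
!(p1 && p2) -> (!p2 -> ((p1 -> p2) -> p2)) = 2/3 -> 1 = 1
((((p3 || p1) -> !p1) || ((p2 -> p2) && p3)) || ((p2 || p3) && p1)) || (!(p1 && p2) -> (!p2 -> ((p1 -> p2) -> p2))) = 1/2 || 1 = 1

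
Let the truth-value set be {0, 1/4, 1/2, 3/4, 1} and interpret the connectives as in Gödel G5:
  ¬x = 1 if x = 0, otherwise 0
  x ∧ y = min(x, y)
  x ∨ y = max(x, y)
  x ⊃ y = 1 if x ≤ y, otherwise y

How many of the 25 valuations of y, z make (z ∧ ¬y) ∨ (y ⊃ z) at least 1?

value 1: 15 assignments (counts)
value 3/4: 1 assignment
value 1/2: 2 assignments
value 1/4: 3 assignments
value 0: 4 assignments
So 15 of the 25 assignments meet the threshold.

15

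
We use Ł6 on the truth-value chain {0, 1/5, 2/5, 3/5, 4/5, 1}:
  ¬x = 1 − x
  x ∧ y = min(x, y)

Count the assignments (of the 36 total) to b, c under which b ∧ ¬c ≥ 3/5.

9

value 1: 1 assignment (counts)
value 4/5: 3 assignments (counts)
value 3/5: 5 assignments (counts)
value 2/5: 7 assignments
value 1/5: 9 assignments
value 0: 11 assignments
So 9 of the 36 assignments meet the threshold.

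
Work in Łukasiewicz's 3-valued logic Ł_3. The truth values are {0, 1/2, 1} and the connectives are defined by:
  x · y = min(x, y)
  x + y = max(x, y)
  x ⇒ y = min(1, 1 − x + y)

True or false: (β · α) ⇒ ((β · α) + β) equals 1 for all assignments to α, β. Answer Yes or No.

Yes

α = 0, β = 0 ↦ 1
α = 0, β = 1/2 ↦ 1
α = 0, β = 1 ↦ 1
α = 1/2, β = 0 ↦ 1
α = 1/2, β = 1/2 ↦ 1
α = 1/2, β = 1 ↦ 1
α = 1, β = 0 ↦ 1
α = 1, β = 1/2 ↦ 1
α = 1, β = 1 ↦ 1
Every assignment gives a value ≥ 1.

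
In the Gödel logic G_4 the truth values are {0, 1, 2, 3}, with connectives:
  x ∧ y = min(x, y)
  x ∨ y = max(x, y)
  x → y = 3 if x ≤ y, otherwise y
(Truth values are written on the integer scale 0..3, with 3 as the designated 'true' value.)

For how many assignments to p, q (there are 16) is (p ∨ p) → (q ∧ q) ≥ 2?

11

p = 0, q = 0 ↦ 3  ≥
p = 0, q = 1 ↦ 3  ≥
p = 0, q = 2 ↦ 3  ≥
p = 0, q = 3 ↦ 3  ≥
p = 1, q = 0 ↦ 0  <
p = 1, q = 1 ↦ 3  ≥
p = 1, q = 2 ↦ 3  ≥
p = 1, q = 3 ↦ 3  ≥
p = 2, q = 0 ↦ 0  <
p = 2, q = 1 ↦ 1  <
p = 2, q = 2 ↦ 3  ≥
p = 2, q = 3 ↦ 3  ≥
p = 3, q = 0 ↦ 0  <
p = 3, q = 1 ↦ 1  <
p = 3, q = 2 ↦ 2  ≥
p = 3, q = 3 ↦ 3  ≥
So 11 of the 16 assignments meet the threshold.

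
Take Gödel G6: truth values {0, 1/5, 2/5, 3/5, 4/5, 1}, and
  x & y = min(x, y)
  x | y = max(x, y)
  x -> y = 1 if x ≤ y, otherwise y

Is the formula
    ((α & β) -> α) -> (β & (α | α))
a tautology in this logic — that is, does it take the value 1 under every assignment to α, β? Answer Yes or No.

No

Counterexample: take α = 0, β = 0.
α & β = 0 & 0 = 0
(α & β) -> α = 0 -> 0 = 1
α | α = 0 | 0 = 0
β & (α | α) = 0 & 0 = 0
((α & β) -> α) -> (β & (α | α)) = 1 -> 0 = 0
This gives 0 ≠ 1.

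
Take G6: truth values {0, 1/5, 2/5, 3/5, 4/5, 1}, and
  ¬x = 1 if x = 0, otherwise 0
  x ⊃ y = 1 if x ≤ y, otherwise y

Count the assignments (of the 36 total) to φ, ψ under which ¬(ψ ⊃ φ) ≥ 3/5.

value 1: 5 assignments (counts)
value 0: 31 assignments
So 5 of the 36 assignments meet the threshold.

5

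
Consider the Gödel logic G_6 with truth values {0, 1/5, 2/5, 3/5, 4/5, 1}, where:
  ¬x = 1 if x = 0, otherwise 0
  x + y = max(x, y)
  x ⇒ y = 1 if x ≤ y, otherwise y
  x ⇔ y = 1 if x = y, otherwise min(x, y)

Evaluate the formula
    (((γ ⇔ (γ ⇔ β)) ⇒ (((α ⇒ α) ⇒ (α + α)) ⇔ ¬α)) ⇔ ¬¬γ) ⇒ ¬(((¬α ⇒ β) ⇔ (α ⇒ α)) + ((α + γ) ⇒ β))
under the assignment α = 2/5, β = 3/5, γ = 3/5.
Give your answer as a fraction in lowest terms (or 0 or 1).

1

γ ⇔ β = 3/5 ⇔ 3/5 = 1
γ ⇔ (γ ⇔ β) = 3/5 ⇔ 1 = 3/5
α ⇒ α = 2/5 ⇒ 2/5 = 1
α + α = 2/5 + 2/5 = 2/5
(α ⇒ α) ⇒ (α + α) = 1 ⇒ 2/5 = 2/5
¬α = ¬2/5 = 0
((α ⇒ α) ⇒ (α + α)) ⇔ ¬α = 2/5 ⇔ 0 = 0
(γ ⇔ (γ ⇔ β)) ⇒ (((α ⇒ α) ⇒ (α + α)) ⇔ ¬α) = 3/5 ⇒ 0 = 0
¬γ = ¬3/5 = 0
¬¬γ = ¬0 = 1
((γ ⇔ (γ ⇔ β)) ⇒ (((α ⇒ α) ⇒ (α + α)) ⇔ ¬α)) ⇔ ¬¬γ = 0 ⇔ 1 = 0
¬α = ¬2/5 = 0
¬α ⇒ β = 0 ⇒ 3/5 = 1
α ⇒ α = 2/5 ⇒ 2/5 = 1
(¬α ⇒ β) ⇔ (α ⇒ α) = 1 ⇔ 1 = 1
α + γ = 2/5 + 3/5 = 3/5
(α + γ) ⇒ β = 3/5 ⇒ 3/5 = 1
((¬α ⇒ β) ⇔ (α ⇒ α)) + ((α + γ) ⇒ β) = 1 + 1 = 1
¬(((¬α ⇒ β) ⇔ (α ⇒ α)) + ((α + γ) ⇒ β)) = ¬1 = 0
(((γ ⇔ (γ ⇔ β)) ⇒ (((α ⇒ α) ⇒ (α + α)) ⇔ ¬α)) ⇔ ¬¬γ) ⇒ ¬(((¬α ⇒ β) ⇔ (α ⇒ α)) + ((α + γ) ⇒ β)) = 0 ⇒ 0 = 1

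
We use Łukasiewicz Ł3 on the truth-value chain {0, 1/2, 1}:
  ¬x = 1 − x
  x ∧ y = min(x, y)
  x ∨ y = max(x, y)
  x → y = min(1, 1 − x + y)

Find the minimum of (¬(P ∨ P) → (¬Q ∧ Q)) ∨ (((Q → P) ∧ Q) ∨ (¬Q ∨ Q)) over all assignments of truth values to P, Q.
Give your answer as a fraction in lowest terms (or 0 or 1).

1/2

Take P = 0, Q = 1/2:
P ∨ P = 0 ∨ 0 = 0
¬(P ∨ P) = ¬0 = 1
¬Q = ¬1/2 = 1/2
¬Q ∧ Q = 1/2 ∧ 1/2 = 1/2
¬(P ∨ P) → (¬Q ∧ Q) = 1 → 1/2 = 1/2
Q → P = 1/2 → 0 = 1/2
(Q → P) ∧ Q = 1/2 ∧ 1/2 = 1/2
¬Q = ¬1/2 = 1/2
¬Q ∨ Q = 1/2 ∨ 1/2 = 1/2
((Q → P) ∧ Q) ∨ (¬Q ∨ Q) = 1/2 ∨ 1/2 = 1/2
(¬(P ∨ P) → (¬Q ∧ Q)) ∨ (((Q → P) ∧ Q) ∨ (¬Q ∨ Q)) = 1/2 ∨ 1/2 = 1/2
No assignment yields a value below 1/2, so this is the minimum.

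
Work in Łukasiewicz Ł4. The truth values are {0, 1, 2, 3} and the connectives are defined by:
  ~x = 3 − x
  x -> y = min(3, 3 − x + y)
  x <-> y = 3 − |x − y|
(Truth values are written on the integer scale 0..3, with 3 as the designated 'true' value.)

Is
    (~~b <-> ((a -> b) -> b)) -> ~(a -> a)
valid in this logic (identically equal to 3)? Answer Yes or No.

Counterexample: take a = 0, b = 0.
~b = ~0 = 3
~~b = ~3 = 0
a -> b = 0 -> 0 = 3
(a -> b) -> b = 3 -> 0 = 0
~~b <-> ((a -> b) -> b) = 0 <-> 0 = 3
a -> a = 0 -> 0 = 3
~(a -> a) = ~3 = 0
(~~b <-> ((a -> b) -> b)) -> ~(a -> a) = 3 -> 0 = 0
This gives 0 ≠ 3.

No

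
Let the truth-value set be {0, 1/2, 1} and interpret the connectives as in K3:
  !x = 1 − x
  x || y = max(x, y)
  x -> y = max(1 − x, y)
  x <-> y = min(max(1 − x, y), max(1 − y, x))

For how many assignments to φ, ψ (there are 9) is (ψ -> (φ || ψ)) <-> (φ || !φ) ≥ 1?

5

φ = 0, ψ = 0 ↦ 1  ≥
φ = 0, ψ = 1/2 ↦ 1/2  <
φ = 0, ψ = 1 ↦ 1  ≥
φ = 1/2, ψ = 0 ↦ 1/2  <
φ = 1/2, ψ = 1/2 ↦ 1/2  <
φ = 1/2, ψ = 1 ↦ 1/2  <
φ = 1, ψ = 0 ↦ 1  ≥
φ = 1, ψ = 1/2 ↦ 1  ≥
φ = 1, ψ = 1 ↦ 1  ≥
So 5 of the 9 assignments meet the threshold.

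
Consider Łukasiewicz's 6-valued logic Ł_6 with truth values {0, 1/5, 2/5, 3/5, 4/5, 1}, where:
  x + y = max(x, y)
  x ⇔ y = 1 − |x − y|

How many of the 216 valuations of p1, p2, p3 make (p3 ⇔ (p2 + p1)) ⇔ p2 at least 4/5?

97

value 1: 39 assignments (counts)
value 4/5: 58 assignments (counts)
value 3/5: 46 assignments
value 2/5: 38 assignments
value 1/5: 23 assignments
value 0: 12 assignments
So 97 of the 216 assignments meet the threshold.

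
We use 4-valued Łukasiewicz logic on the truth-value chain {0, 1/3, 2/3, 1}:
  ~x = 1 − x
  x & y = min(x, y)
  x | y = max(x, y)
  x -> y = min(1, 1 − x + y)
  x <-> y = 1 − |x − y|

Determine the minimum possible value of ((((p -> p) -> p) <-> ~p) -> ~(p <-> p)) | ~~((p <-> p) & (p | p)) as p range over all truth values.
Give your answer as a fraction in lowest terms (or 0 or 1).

1/3

Take p = 1/3:
p -> p = 1/3 -> 1/3 = 1
(p -> p) -> p = 1 -> 1/3 = 1/3
~p = ~1/3 = 2/3
((p -> p) -> p) <-> ~p = 1/3 <-> 2/3 = 2/3
p <-> p = 1/3 <-> 1/3 = 1
~(p <-> p) = ~1 = 0
(((p -> p) -> p) <-> ~p) -> ~(p <-> p) = 2/3 -> 0 = 1/3
p <-> p = 1/3 <-> 1/3 = 1
p | p = 1/3 | 1/3 = 1/3
(p <-> p) & (p | p) = 1 & 1/3 = 1/3
~((p <-> p) & (p | p)) = ~1/3 = 2/3
~~((p <-> p) & (p | p)) = ~2/3 = 1/3
((((p -> p) -> p) <-> ~p) -> ~(p <-> p)) | ~~((p <-> p) & (p | p)) = 1/3 | 1/3 = 1/3
No assignment yields a value below 1/3, so this is the minimum.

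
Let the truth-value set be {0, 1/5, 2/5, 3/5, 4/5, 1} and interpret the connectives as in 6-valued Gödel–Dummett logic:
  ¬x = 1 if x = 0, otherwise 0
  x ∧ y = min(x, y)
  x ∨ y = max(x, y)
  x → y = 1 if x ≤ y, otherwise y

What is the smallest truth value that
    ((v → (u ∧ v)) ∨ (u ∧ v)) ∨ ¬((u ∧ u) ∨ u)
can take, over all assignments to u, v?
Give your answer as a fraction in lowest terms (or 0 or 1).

Take u = 1/5, v = 2/5:
u ∧ v = 1/5 ∧ 2/5 = 1/5
v → (u ∧ v) = 2/5 → 1/5 = 1/5
u ∧ v = 1/5 ∧ 2/5 = 1/5
(v → (u ∧ v)) ∨ (u ∧ v) = 1/5 ∨ 1/5 = 1/5
u ∧ u = 1/5 ∧ 1/5 = 1/5
(u ∧ u) ∨ u = 1/5 ∨ 1/5 = 1/5
¬((u ∧ u) ∨ u) = ¬1/5 = 0
((v → (u ∧ v)) ∨ (u ∧ v)) ∨ ¬((u ∧ u) ∨ u) = 1/5 ∨ 0 = 1/5
No assignment yields a value below 1/5, so this is the minimum.

1/5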